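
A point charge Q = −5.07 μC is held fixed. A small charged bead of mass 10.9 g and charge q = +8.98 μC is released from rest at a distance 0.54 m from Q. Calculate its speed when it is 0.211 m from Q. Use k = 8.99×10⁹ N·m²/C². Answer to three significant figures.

Only the electrostatic force acts, so mechanical energy is conserved: ½mv² = U₁ − U₂ = kQq(1/r₁ − 1/r₂).
U₁ − U₂ = (8.99×10⁹ N·m²/C²)(-5.07×10⁻⁶ C)(8.98×10⁻⁶ C)(1/0.540 − 1/0.211) = 1.18 J.
v = √(2·1.18/0.0109) = 14.7 m/s.

14.7 m/s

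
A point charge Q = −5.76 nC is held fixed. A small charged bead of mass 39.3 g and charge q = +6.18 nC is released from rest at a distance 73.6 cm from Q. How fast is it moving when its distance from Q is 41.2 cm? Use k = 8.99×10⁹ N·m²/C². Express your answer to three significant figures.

Only the electrostatic force acts, so mechanical energy is conserved: ½mv² = U₁ − U₂ = kQq(1/r₁ − 1/r₂).
U₁ − U₂ = (8.99×10⁹ N·m²/C²)(-5.76×10⁻⁹ C)(6.18×10⁻⁹ C)(1/0.736 − 1/0.412) = 3.42×10⁻⁷ J.
v = √(2·3.42×10⁻⁷/0.0393) = 4.17×10⁻³ m/s.

4.17×10⁻³ m/s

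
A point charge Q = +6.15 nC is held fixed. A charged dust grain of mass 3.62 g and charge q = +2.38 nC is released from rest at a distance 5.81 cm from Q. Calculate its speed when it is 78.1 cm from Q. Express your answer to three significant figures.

Only the electrostatic force acts, so mechanical energy is conserved: ½mv² = U₁ − U₂ = kQq(1/r₁ − 1/r₂).
U₁ − U₂ = (8.99×10⁹ N·m²/C²)(6.15×10⁻⁹ C)(2.38×10⁻⁹ C)(1/0.0581 − 1/0.781) = 2.10×10⁻⁶ J.
v = √(2·2.10×10⁻⁶/3.62×10⁻³) = 0.0340 m/s.

0.0340 m/s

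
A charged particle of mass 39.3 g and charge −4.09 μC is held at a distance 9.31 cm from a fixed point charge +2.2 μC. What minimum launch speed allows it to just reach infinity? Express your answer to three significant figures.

6.65 m/s

To just escape, total mechanical energy must reach zero at infinity: ½mv²_min + U = 0, so ½mv²_min = −U = |kQq|/r.
|U| = |kQq|/r = (8.99×10⁹ N·m²/C²)(2.20×10⁻⁶)(4.09×10⁻⁶)/(0.0931) = 0.869 J.
v_min = √(2|U|/m) = √(2·0.869/0.0393) = 6.65 m/s.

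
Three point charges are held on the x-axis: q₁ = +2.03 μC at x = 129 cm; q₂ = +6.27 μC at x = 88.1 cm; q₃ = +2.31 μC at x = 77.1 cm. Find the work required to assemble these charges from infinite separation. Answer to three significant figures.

1.54 J

The work to assemble the configuration equals its total potential energy, U = Σ kqᵢqⱼ/rᵢⱼ over all pairs.
Pair separations: r₁₂ = 0.409 m, r₁₃ = 0.519 m, r₂₃ = 0.110 m.
U = (0.280) + (0.0812) + (1.18) = 1.54 J.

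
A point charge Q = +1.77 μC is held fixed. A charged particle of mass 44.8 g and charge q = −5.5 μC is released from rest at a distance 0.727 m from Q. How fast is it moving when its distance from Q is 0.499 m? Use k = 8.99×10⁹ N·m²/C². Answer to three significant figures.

Only the electrostatic force acts, so mechanical energy is conserved: ½mv² = U₁ − U₂ = kQq(1/r₁ − 1/r₂).
U₁ − U₂ = (8.99×10⁹ N·m²/C²)(1.77×10⁻⁶ C)(-5.50×10⁻⁶ C)(1/0.727 − 1/0.499) = 0.0550 J.
v = √(2·0.0550/0.0448) = 1.57 m/s.

1.57 m/s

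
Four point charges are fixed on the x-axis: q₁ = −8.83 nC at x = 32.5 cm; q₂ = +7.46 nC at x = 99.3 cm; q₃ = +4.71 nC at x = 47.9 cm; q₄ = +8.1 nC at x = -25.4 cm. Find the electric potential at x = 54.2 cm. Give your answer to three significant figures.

Electric potential is a scalar, so the contributions from each charge add algebraically: V = Σ kqᵢ/rᵢ.
Distances from the field point to each charge: r₁ = 0.217 m, r₂ = 0.451 m, r₃ = 0.0630 m, r₄ = 0.796 m.
V = k[(-8.83×10⁻⁹)/(0.217) + (7.46×10⁻⁹)/(0.451) + (4.71×10⁻⁹)/(0.0630) + (8.10×10⁻⁹)/(0.796)] = 546 V.

546 V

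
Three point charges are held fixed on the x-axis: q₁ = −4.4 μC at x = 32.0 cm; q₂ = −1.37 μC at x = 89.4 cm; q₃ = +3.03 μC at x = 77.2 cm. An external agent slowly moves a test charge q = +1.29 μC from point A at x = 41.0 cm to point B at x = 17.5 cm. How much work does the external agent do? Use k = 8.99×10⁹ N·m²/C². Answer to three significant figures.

0.188 J

For quasistatic motion the external work equals the change in potential energy: W_ext = qΔV = q(V_B − V_A).
At A: distances to the source charges are 0.0900 m, 0.484 m, 0.362 m; V_A = Σ kqᵢ/rᵢ = -3.90×10⁵ V.
At B: distances to the source charges are 0.145 m, 0.719 m, 0.597 m; V_B = Σ kqᵢ/rᵢ = -2.44×10⁵ V.
ΔV = V_B − V_A = 1.45×10⁵ V.
W_ext = qΔV = (1.29×10⁻⁶ C)(1.45×10⁵ V) = 0.188 J.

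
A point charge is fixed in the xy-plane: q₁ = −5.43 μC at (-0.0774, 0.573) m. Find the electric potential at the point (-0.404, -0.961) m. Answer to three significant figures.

-3.11×10⁴ V

The total potential is the scalar sum of each charge's contribution, V = Σ kqᵢ/rᵢ.
Distances from the field point to each charge: r₁ = 1.57 m.
V = k[(-5.43×10⁻⁶)/(1.57)] = -3.11×10⁴ V.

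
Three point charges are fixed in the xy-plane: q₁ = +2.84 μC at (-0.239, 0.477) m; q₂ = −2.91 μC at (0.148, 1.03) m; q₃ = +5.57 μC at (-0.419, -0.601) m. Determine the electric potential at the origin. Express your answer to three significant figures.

9.11×10⁴ V

The total potential is the scalar sum of each charge's contribution, V = Σ kqᵢ/rᵢ.
Distances from the field point to each charge: r₁ = 0.534 m, r₂ = 1.04 m, r₃ = 0.733 m.
V = k[(2.84×10⁻⁶)/(0.534) + (-2.91×10⁻⁶)/(1.04) + (5.57×10⁻⁶)/(0.733)] = 9.11×10⁴ V.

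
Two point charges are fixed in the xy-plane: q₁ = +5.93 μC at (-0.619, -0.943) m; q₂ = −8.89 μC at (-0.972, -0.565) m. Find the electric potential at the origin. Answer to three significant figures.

-2.38×10⁴ V

Electric potential is a scalar, so the contributions from each charge add algebraically: V = Σ kqᵢ/rᵢ.
Distances from the field point to each charge: r₁ = 1.13 m, r₂ = 1.12 m.
V = k[(5.93×10⁻⁶)/(1.13) + (-8.89×10⁻⁶)/(1.12)] = -2.38×10⁴ V.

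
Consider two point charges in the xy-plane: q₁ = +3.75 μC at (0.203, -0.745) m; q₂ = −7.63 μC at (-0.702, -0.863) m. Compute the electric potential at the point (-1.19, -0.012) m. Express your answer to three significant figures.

-4.85×10⁴ V

The total potential is the scalar sum of each charge's contribution, V = Σ kqᵢ/rᵢ.
Distances from the field point to each charge: r₁ = 1.57 m, r₂ = 0.981 m.
V = k[(3.75×10⁻⁶)/(1.57) + (-7.63×10⁻⁶)/(0.981)] = -4.85×10⁴ V.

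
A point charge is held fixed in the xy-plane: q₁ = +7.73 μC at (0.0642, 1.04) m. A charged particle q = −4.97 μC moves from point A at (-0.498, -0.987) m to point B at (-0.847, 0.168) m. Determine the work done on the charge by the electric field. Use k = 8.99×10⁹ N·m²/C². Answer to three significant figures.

0.110 J

The work done by the electric force is W_field = −ΔU = −q(V_B − V_A) = q(V_A − V_B).
At A: distance to the source charge is 2.10 m; V_A = kq₁/r = 3.30×10⁴ V.
At B: distance to the source charge is 1.26 m; V_B = kq₁/r = 5.51×10⁴ V.
ΔV = V_B − V_A = 2.21×10⁴ V.
W_field = −qΔV = −(-4.97×10⁻⁶ C)(2.21×10⁴ V) = 0.110 J.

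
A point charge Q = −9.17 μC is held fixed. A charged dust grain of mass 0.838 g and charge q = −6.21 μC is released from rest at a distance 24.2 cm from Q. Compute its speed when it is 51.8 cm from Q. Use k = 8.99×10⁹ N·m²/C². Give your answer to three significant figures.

51.9 m/s

Only the electrostatic force acts, so mechanical energy is conserved: ½mv² = U₁ − U₂ = kQq(1/r₁ − 1/r₂).
U₁ − U₂ = (8.99×10⁹ N·m²/C²)(-9.17×10⁻⁶ C)(-6.21×10⁻⁶ C)(1/0.242 − 1/0.518) = 1.13 J.
v = √(2·1.13/8.38×10⁻⁴) = 51.9 m/s.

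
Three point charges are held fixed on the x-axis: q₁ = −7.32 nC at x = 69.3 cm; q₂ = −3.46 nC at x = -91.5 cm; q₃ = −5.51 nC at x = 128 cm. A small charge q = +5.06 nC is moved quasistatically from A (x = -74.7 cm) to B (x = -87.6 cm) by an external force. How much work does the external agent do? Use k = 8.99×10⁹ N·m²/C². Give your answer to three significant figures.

For quasistatic motion the external work equals the change in potential energy: W_ext = qΔV = q(V_B − V_A).
At A: distances to the source charges are 1.44 m, 0.168 m, 2.03 m; V_A = Σ kqᵢ/rᵢ = -255 V.
At B: distances to the source charges are 1.57 m, 0.0390 m, 2.16 m; V_B = Σ kqᵢ/rᵢ = -862 V.
ΔV = V_B − V_A = -607 V.
W_ext = qΔV = (5.06×10⁻⁹ C)(-607 V) = -3.07×10⁻⁶ J.

-3.07×10⁻⁶ J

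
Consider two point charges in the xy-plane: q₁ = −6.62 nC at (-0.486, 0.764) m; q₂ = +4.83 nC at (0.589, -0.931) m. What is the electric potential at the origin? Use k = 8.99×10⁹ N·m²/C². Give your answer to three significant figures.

-26.3 V

The total potential is the scalar sum of each charge's contribution, V = Σ kqᵢ/rᵢ.
Distances from the field point to each charge: r₁ = 0.905 m, r₂ = 1.10 m.
V = k[(-6.62×10⁻⁹)/(0.905) + (4.83×10⁻⁹)/(1.10)] = -26.3 V.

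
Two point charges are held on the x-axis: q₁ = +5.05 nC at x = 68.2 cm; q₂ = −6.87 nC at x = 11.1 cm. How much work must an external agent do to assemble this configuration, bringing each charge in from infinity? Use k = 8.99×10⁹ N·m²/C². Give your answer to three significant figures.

The assembly work is the sum of pairwise potential energies, U = Σ_{i<j} kqᵢqⱼ/rᵢⱼ.
Pair separations: r₁₂ = 0.571 m.
U = (-5.46×10⁻⁷) = -5.46×10⁻⁷ J.

-5.46×10⁻⁷ J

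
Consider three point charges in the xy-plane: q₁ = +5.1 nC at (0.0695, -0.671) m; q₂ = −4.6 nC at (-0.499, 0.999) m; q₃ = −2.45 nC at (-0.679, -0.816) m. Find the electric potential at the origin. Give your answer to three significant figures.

10.2 V

Electric potential is a scalar, so the contributions from each charge add algebraically: V = Σ kqᵢ/rᵢ.
Distances from the field point to each charge: r₁ = 0.675 m, r₂ = 1.12 m, r₃ = 1.06 m.
V = k[(5.10×10⁻⁹)/(0.675) + (-4.60×10⁻⁹)/(1.12) + (-2.45×10⁻⁹)/(1.06)] = 10.2 V.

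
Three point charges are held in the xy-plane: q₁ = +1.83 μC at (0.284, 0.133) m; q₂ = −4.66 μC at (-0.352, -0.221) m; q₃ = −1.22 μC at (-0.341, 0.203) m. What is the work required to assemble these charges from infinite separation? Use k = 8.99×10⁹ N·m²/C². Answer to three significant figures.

The work to assemble the configuration equals its total potential energy, U = Σ kqᵢqⱼ/rᵢⱼ over all pairs.
Pair separations: r₁₂ = 0.728 m, r₁₃ = 0.629 m, r₂₃ = 0.424 m.
U = (-0.105) + (-0.0319) + (0.121) = -0.0167 J.

-0.0167 J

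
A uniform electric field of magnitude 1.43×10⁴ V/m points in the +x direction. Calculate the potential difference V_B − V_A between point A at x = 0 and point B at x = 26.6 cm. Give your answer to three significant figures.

In a uniform field, potential decreases in the direction of E: V_B − V_A = −E·Δx.
V_B − V_A = −(1.43×10⁴ V/m)(0.266 m) = -3800 V.

-3800 V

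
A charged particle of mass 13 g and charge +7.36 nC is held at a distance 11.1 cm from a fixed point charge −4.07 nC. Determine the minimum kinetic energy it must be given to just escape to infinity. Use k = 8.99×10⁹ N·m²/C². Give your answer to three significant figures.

To just escape, total mechanical energy must reach zero at infinity: ½mv²_min + U = 0, so ½mv²_min = −U = |kQq|/r.
|U| = |kQq|/r = (8.99×10⁹ N·m²/C²)(4.07×10⁻⁹)(7.36×10⁻⁹)/(0.111) = 2.43×10⁻⁶ J.

2.43×10⁻⁶ J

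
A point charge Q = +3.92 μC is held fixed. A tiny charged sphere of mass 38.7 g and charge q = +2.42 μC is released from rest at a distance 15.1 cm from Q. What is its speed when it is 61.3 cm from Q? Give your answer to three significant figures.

Only the electrostatic force acts, so mechanical energy is conserved: ½mv² = U₁ − U₂ = kQq(1/r₁ − 1/r₂).
U₁ − U₂ = (8.99×10⁹ N·m²/C²)(3.92×10⁻⁶ C)(2.42×10⁻⁶ C)(1/0.151 − 1/0.613) = 0.426 J.
v = √(2·0.426/0.0387) = 4.69 m/s.

4.69 m/s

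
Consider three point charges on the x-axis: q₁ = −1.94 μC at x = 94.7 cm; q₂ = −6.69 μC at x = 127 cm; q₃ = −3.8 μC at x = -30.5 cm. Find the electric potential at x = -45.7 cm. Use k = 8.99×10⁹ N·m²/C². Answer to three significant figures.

The total potential is the scalar sum of each charge's contribution, V = Σ kqᵢ/rᵢ.
Distances from the field point to each charge: r₁ = 1.40 m, r₂ = 1.73 m, r₃ = 0.152 m.
V = k[(-1.94×10⁻⁶)/(1.40) + (-6.69×10⁻⁶)/(1.73) + (-3.80×10⁻⁶)/(0.152)] = -2.72×10⁵ V.

-2.72×10⁵ V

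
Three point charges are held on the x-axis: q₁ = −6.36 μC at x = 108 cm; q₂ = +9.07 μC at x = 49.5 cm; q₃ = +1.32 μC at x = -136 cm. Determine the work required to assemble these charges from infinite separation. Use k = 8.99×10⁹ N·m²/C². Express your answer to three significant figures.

-0.859 J

The work to assemble the configuration equals its total potential energy, U = Σ kqᵢqⱼ/rᵢⱼ over all pairs.
Pair separations: r₁₂ = 0.585 m, r₁₃ = 2.44 m, r₂₃ = 1.85 m.
U = (-0.886) + (-0.0309) + (0.0580) = -0.859 J.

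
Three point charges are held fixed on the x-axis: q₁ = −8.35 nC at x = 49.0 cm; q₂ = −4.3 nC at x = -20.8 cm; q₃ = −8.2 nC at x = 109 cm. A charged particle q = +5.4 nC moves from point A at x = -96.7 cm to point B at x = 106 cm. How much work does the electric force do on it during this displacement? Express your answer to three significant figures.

1.34×10⁻⁵ J

The work done by the electric force is W_field = −ΔU = −q(V_B − V_A) = q(V_A − V_B).
At A: distances to the source charges are 1.46 m, 0.759 m, 2.06 m; V_A = Σ kqᵢ/rᵢ = -138 V.
At B: distances to the source charges are 0.570 m, 1.27 m, 0.0300 m; V_B = Σ kqᵢ/rᵢ = -2620 V.
ΔV = V_B − V_A = -2480 V.
W_field = −qΔV = −(5.40×10⁻⁹ C)(-2480 V) = 1.34×10⁻⁵ J.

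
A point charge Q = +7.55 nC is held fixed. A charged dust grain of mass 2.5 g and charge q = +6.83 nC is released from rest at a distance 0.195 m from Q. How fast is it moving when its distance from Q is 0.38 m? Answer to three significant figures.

Only the electrostatic force acts, so mechanical energy is conserved: ½mv² = U₁ − U₂ = kQq(1/r₁ − 1/r₂).
U₁ − U₂ = (8.99×10⁹ N·m²/C²)(7.55×10⁻⁹ C)(6.83×10⁻⁹ C)(1/0.195 − 1/0.380) = 1.16×10⁻⁶ J.
v = √(2·1.16×10⁻⁶/2.50×10⁻³) = 0.0304 m/s.

0.0304 m/s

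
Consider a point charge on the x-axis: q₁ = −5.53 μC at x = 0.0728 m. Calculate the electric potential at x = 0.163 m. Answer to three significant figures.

Electric potential is a scalar, so the contributions from each charge add algebraically: V = Σ kqᵢ/rᵢ.
V = k[(-5.53×10⁻⁶)/(0.0902)] = -5.51×10⁵ V.

-5.51×10⁵ V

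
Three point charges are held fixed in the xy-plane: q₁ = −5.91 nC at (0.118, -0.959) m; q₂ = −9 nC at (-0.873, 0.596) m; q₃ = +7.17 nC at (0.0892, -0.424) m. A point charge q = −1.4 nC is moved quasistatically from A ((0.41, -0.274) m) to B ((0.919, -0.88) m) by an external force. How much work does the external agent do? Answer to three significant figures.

1.28×10⁻⁷ J

For quasistatic motion the external work equals the change in potential energy: W_ext = qΔV = q(V_B − V_A).
At A: distances to the source charges are 0.745 m, 1.55 m, 0.354 m; V_A = Σ kqᵢ/rᵢ = 58.5 V.
At B: distances to the source charges are 0.805 m, 2.32 m, 0.947 m; V_B = Σ kqᵢ/rᵢ = -32.8 V.
ΔV = V_B − V_A = -91.3 V.
W_ext = qΔV = (-1.40×10⁻⁹ C)(-91.3 V) = 1.28×10⁻⁷ J.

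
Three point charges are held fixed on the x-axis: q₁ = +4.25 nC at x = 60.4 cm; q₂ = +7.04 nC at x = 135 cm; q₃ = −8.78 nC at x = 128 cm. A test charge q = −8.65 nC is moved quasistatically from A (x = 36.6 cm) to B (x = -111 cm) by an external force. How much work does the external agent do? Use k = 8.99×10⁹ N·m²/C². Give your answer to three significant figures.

1.07×10⁻⁶ J

For quasistatic motion the external work equals the change in potential energy: W_ext = qΔV = q(V_B − V_A).
At A: distances to the source charges are 0.238 m, 0.984 m, 0.914 m; V_A = Σ kqᵢ/rᵢ = 138 V.
At B: distances to the source charges are 1.71 m, 2.46 m, 2.39 m; V_B = Σ kqᵢ/rᵢ = 15.0 V.
ΔV = V_B − V_A = -124 V.
W_ext = qΔV = (-8.65×10⁻⁹ C)(-124 V) = 1.07×10⁻⁶ J.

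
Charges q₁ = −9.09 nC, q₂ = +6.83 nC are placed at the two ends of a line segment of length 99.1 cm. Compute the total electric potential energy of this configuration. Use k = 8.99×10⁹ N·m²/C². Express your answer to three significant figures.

The assembly work is the sum of pairwise potential energies, U = Σ_{i<j} kqᵢqⱼ/rᵢⱼ.
The separation is r = 0.991 m.
U = (-5.63×10⁻⁷) = -5.63×10⁻⁷ J.

-5.63×10⁻⁷ J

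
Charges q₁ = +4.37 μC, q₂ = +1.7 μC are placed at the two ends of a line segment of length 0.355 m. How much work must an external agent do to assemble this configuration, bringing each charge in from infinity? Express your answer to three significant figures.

The assembly work is the sum of pairwise potential energies, U = Σ_{i<j} kqᵢqⱼ/rᵢⱼ.
The separation is r = 0.355 m.
U = (0.188) = 0.188 J.

0.188 J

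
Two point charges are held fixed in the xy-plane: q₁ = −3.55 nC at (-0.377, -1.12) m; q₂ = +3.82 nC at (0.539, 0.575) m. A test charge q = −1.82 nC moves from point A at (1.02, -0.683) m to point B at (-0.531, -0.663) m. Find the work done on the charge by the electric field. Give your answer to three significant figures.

-8.90×10⁻⁸ J

The work done by the electric force is W_field = −ΔU = −q(V_B − V_A) = q(V_A − V_B).
At A: distances to the source charges are 1.46 m, 1.35 m; V_A = Σ kqᵢ/rᵢ = 3.70 V.
At B: distances to the source charges are 0.482 m, 1.64 m; V_B = Σ kqᵢ/rᵢ = -45.2 V.
ΔV = V_B − V_A = -48.9 V.
W_field = −qΔV = −(-1.82×10⁻⁹ C)(-48.9 V) = -8.90×10⁻⁸ J.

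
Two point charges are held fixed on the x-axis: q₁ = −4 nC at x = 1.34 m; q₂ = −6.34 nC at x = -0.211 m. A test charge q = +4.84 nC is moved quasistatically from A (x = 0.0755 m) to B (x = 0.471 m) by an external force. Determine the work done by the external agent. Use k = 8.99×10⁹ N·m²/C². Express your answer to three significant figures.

For quasistatic motion the external work equals the change in potential energy: W_ext = qΔV = q(V_B − V_A).
At A: distances to the source charges are 1.26 m, 0.286 m; V_A = Σ kqᵢ/rᵢ = -227 V.
At B: distances to the source charges are 0.869 m, 0.682 m; V_B = Σ kqᵢ/rᵢ = -125 V.
ΔV = V_B − V_A = 102 V.
W_ext = qΔV = (4.84×10⁻⁹ C)(102 V) = 4.96×10⁻⁷ J.

4.96×10⁻⁷ J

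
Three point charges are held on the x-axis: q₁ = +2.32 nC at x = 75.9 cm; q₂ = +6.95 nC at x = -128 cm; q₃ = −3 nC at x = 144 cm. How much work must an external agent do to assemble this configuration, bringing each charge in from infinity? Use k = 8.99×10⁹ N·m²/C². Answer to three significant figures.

The work to assemble the configuration equals its total potential energy, U = Σ kqᵢqⱼ/rᵢⱼ over all pairs.
Pair separations: r₁₂ = 2.04 m, r₁₃ = 0.681 m, r₂₃ = 2.72 m.
U = (7.11×10⁻⁸) + (-9.19×10⁻⁸) + (-6.89×10⁻⁸) = -8.97×10⁻⁸ J.

-8.97×10⁻⁸ J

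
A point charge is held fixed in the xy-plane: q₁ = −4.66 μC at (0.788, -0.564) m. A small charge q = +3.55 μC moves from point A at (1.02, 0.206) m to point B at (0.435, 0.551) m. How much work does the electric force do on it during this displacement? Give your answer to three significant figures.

-0.0578 J

The work done by the electric force is W_field = −ΔU = −q(V_B − V_A) = q(V_A − V_B).
At A: distance to the source charge is 0.804 m; V_A = kq₁/r = -5.21×10⁴ V.
At B: distance to the source charge is 1.17 m; V_B = kq₁/r = -3.58×10⁴ V.
ΔV = V_B − V_A = 1.63×10⁴ V.
W_field = −qΔV = −(3.55×10⁻⁶ C)(1.63×10⁴ V) = -0.0578 J.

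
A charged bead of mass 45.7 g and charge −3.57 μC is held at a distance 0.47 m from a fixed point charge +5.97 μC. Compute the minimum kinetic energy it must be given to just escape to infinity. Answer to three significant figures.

0.408 J

To just escape, total mechanical energy must reach zero at infinity: ½mv²_min + U = 0, so ½mv²_min = −U = |kQq|/r.
|U| = |kQq|/r = (8.99×10⁹ N·m²/C²)(5.97×10⁻⁶)(3.57×10⁻⁶)/(0.470) = 0.408 J.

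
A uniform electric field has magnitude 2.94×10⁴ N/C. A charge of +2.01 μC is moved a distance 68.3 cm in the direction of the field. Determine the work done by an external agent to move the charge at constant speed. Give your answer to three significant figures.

The potential change for a displacement 68.3 cm in the direction of the field is ΔV = −Ed = -2.01×10⁴ V.
W_ext = qΔV = -0.0404 J.

-0.0404 J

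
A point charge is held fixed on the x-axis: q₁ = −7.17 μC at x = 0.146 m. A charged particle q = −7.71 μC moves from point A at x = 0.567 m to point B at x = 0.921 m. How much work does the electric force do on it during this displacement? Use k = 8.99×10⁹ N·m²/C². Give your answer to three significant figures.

The work done by the electric force is W_field = −ΔU = −q(V_B − V_A) = q(V_A − V_B).
At A: distance to the source charge is 0.421 m; V_A = kq₁/r = -1.53×10⁵ V.
At B: distance to the source charge is 0.775 m; V_B = kq₁/r = -8.32×10⁴ V.
ΔV = V_B − V_A = 6.99×10⁴ V.
W_field = −qΔV = −(-7.71×10⁻⁶ C)(6.99×10⁴ V) = 0.539 J.

0.539 J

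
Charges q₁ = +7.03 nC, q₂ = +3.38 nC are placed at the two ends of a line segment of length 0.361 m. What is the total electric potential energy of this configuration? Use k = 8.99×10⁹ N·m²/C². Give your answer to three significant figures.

5.92×10⁻⁷ J

The work to assemble the configuration equals its total potential energy, U = Σ kqᵢqⱼ/rᵢⱼ over all pairs.
The separation is r = 0.361 m.
U = (5.92×10⁻⁷) = 5.92×10⁻⁷ J.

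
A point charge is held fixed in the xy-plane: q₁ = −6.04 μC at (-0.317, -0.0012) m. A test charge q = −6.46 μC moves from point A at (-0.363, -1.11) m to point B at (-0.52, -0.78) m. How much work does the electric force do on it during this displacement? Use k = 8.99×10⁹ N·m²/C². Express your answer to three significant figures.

The work done by the electric force is W_field = −ΔU = −q(V_B − V_A) = q(V_A − V_B).
At A: distance to the source charge is 1.11 m; V_A = kq₁/r = -4.89×10⁴ V.
At B: distance to the source charge is 0.805 m; V_B = kq₁/r = -6.75×10⁴ V.
ΔV = V_B − V_A = -1.85×10⁴ V.
W_field = −qΔV = −(-6.46×10⁻⁶ C)(-1.85×10⁴ V) = -0.120 J.

-0.120 J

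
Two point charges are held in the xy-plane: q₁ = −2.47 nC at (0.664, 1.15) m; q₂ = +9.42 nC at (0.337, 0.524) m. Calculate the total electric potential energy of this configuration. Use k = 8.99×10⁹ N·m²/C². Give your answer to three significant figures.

The work to assemble the configuration equals its total potential energy, U = Σ kqᵢqⱼ/rᵢⱼ over all pairs.
Pair separations: r₁₂ = 0.706 m.
U = (-2.96×10⁻⁷) = -2.96×10⁻⁷ J.

-2.96×10⁻⁷ J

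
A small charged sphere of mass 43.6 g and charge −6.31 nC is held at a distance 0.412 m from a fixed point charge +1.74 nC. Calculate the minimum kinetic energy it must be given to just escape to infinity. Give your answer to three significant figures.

2.40×10⁻⁷ J

To just escape, total mechanical energy must reach zero at infinity: ½mv²_min + U = 0, so ½mv²_min = −U = |kQq|/r.
|U| = |kQq|/r = (8.99×10⁹ N·m²/C²)(1.74×10⁻⁹)(6.31×10⁻⁹)/(0.412) = 2.40×10⁻⁷ J.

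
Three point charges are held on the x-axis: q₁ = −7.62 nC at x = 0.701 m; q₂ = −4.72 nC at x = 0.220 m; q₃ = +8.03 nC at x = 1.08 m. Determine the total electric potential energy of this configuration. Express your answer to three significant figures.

The assembly work is the sum of pairwise potential energies, U = Σ_{i<j} kqᵢqⱼ/rᵢⱼ.
Pair separations: r₁₂ = 0.481 m, r₁₃ = 0.379 m, r₂₃ = 0.860 m.
U = (6.72×10⁻⁷) + (-1.45×10⁻⁶) + (-3.96×10⁻⁷) = -1.18×10⁻⁶ J.

-1.18×10⁻⁶ J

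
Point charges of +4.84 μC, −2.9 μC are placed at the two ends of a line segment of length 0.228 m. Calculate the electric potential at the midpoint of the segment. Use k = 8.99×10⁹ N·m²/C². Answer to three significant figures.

1.53×10⁵ V

Electric potential is a scalar, so the contributions from each charge add algebraically: V = Σ kqᵢ/rᵢ.
Each charge is 0.114 m from the midpoint.
V = k[(4.84×10⁻⁶)/(0.114) + (-2.90×10⁻⁶)/(0.114)] = 1.53×10⁵ V.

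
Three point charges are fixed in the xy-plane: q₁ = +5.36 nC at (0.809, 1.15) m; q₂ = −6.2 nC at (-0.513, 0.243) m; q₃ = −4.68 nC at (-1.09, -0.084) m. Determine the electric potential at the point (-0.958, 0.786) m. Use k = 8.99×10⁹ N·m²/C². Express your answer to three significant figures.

Electric potential is a scalar, so the contributions from each charge add algebraically: V = Σ kqᵢ/rᵢ.
Distances from the field point to each charge: r₁ = 1.80 m, r₂ = 0.702 m, r₃ = 0.880 m.
V = k[(5.36×10⁻⁹)/(1.80) + (-6.20×10⁻⁹)/(0.702) + (-4.68×10⁻⁹)/(0.880)] = -100 V.

-100 V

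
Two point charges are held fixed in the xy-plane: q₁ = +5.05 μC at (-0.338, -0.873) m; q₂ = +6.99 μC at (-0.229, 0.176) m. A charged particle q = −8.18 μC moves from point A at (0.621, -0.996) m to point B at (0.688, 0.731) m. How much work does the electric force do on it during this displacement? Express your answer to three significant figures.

The work done by the electric force is W_field = −ΔU = −q(V_B − V_A) = q(V_A − V_B).
At A: distances to the source charges are 0.967 m, 1.45 m; V_A = Σ kqᵢ/rᵢ = 9.04×10⁴ V.
At B: distances to the source charges are 1.90 m, 1.07 m; V_B = Σ kqᵢ/rᵢ = 8.25×10⁴ V.
ΔV = V_B − V_A = -7890 V.
W_field = −qΔV = −(-8.18×10⁻⁶ C)(-7890 V) = -0.0645 J.

-0.0645 J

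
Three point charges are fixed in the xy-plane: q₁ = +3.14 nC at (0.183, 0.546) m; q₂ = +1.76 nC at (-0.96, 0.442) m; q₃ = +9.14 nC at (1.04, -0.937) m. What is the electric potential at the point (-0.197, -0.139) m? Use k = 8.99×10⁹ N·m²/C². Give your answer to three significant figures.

108 V

Electric potential is a scalar, so the contributions from each charge add algebraically: V = Σ kqᵢ/rᵢ.
Distances from the field point to each charge: r₁ = 0.783 m, r₂ = 0.959 m, r₃ = 1.47 m.
V = k[(3.14×10⁻⁹)/(0.783) + (1.76×10⁻⁹)/(0.959) + (9.14×10⁻⁹)/(1.47)] = 108 V.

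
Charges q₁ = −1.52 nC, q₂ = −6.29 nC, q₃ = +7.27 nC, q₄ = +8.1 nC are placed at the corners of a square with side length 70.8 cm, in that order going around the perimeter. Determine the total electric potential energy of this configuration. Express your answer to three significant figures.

The assembly work is the sum of pairwise potential energies, U = Σ_{i<j} kqᵢqⱼ/rᵢⱼ.
The four side pairs have separation 0.708 m and the two diagonal pairs 1.00 m.
Summing all 6 pair terms gives U = -4.25×10⁻⁷ J.

-4.25×10⁻⁷ J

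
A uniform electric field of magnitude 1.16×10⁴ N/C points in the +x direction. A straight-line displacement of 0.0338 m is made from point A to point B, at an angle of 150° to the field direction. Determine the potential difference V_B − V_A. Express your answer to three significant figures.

340 V

Only the component of displacement along E changes the potential: ΔV = −E·d·cosθ.
ΔV = −(1.16×10⁴ V/m)(0.0338 m)cos150° = 340 V.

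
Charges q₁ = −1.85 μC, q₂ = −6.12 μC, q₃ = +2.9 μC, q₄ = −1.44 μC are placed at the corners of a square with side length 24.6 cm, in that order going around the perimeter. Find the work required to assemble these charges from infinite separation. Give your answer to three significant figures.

The work to assemble the configuration equals its total potential energy, U = Σ kqᵢqⱼ/rᵢⱼ over all pairs.
The four side pairs have separation 0.246 m and the two diagonal pairs 0.348 m.
Summing all 6 pair terms gives U = -0.201 J.

-0.201 J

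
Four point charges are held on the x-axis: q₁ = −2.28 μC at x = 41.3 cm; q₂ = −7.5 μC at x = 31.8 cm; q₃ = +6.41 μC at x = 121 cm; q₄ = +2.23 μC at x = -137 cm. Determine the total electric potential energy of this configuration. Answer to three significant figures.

0.904 J

The work to assemble the configuration equals its total potential energy, U = Σ kqᵢqⱼ/rᵢⱼ over all pairs.
Pair separations: r₁₂ = 0.0950 m, r₁₃ = 0.797 m, r₁₄ = 1.78 m, r₂₃ = 0.892 m, r₂₄ = 1.69 m, r₃₄ = 2.58 m.
Summing all 6 pair terms gives U = 0.904 J.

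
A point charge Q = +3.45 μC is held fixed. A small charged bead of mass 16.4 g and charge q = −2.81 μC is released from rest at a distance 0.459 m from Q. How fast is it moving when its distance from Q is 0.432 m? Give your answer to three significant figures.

1.20 m/s

Only the electrostatic force acts, so mechanical energy is conserved: ½mv² = U₁ − U₂ = kQq(1/r₁ − 1/r₂).
U₁ − U₂ = (8.99×10⁹ N·m²/C²)(3.45×10⁻⁶ C)(-2.81×10⁻⁶ C)(1/0.459 − 1/0.432) = 0.0119 J.
v = √(2·0.0119/0.0164) = 1.20 m/s.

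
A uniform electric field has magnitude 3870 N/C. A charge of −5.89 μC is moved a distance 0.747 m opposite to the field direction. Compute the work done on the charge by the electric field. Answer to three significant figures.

The potential change for a displacement 0.747 m opposite to the field direction is ΔV = +Ed = 2890 V.
W_field = −qΔV = 0.0170 J.

0.0170 J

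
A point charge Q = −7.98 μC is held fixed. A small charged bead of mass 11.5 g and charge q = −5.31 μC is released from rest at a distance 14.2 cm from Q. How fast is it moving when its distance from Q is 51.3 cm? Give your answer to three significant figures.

Only the electrostatic force acts, so mechanical energy is conserved: ½mv² = U₁ − U₂ = kQq(1/r₁ − 1/r₂).
U₁ − U₂ = (8.99×10⁹ N·m²/C²)(-7.98×10⁻⁶ C)(-5.31×10⁻⁶ C)(1/0.142 − 1/0.513) = 1.94 J.
v = √(2·1.94/0.0115) = 18.4 m/s.

18.4 m/s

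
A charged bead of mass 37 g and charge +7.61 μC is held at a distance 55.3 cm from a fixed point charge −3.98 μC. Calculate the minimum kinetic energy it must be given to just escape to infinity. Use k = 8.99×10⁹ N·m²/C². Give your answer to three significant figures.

To just escape, total mechanical energy must reach zero at infinity: ½mv²_min + U = 0, so ½mv²_min = −U = |kQq|/r.
|U| = |kQq|/r = (8.99×10⁹ N·m²/C²)(3.98×10⁻⁶)(7.61×10⁻⁶)/(0.553) = 0.492 J.

0.492 J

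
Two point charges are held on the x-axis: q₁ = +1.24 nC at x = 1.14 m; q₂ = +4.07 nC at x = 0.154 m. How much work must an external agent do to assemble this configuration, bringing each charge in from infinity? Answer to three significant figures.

The assembly work is the sum of pairwise potential energies, U = Σ_{i<j} kqᵢqⱼ/rᵢⱼ.
Pair separations: r₁₂ = 0.986 m.
U = (4.60×10⁻⁸) = 4.60×10⁻⁸ J.

4.60×10⁻⁸ J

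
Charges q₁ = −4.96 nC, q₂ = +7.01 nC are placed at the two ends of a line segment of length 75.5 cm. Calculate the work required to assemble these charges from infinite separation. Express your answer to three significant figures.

-4.14×10⁻⁷ J

The assembly work is the sum of pairwise potential energies, U = Σ_{i<j} kqᵢqⱼ/rᵢⱼ.
The separation is r = 0.755 m.
U = (-4.14×10⁻⁷) = -4.14×10⁻⁷ J.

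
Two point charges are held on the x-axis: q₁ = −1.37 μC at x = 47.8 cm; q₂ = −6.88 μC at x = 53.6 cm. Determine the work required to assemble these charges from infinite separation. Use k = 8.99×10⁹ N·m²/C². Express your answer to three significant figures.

1.46 J

The work to assemble the configuration equals its total potential energy, U = Σ kqᵢqⱼ/rᵢⱼ over all pairs.
Pair separations: r₁₂ = 0.0580 m.
U = (1.46) = 1.46 J.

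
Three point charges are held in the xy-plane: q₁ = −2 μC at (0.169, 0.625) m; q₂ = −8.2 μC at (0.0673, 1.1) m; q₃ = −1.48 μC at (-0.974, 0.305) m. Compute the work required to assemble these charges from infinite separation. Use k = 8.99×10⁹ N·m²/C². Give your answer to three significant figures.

The work to assemble the configuration equals its total potential energy, U = Σ kqᵢqⱼ/rᵢⱼ over all pairs.
Pair separations: r₁₂ = 0.486 m, r₁₃ = 1.19 m, r₂₃ = 1.31 m.
U = (0.304) + (0.0224) + (0.0833) = 0.409 J.

0.409 J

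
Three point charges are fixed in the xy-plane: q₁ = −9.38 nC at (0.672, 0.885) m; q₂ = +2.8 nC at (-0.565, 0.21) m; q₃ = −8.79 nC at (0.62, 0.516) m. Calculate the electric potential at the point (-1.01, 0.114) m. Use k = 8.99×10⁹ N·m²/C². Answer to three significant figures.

-37.3 V

The total potential is the scalar sum of each charge's contribution, V = Σ kqᵢ/rᵢ.
Distances from the field point to each charge: r₁ = 1.85 m, r₂ = 0.455 m, r₃ = 1.68 m.
V = k[(-9.38×10⁻⁹)/(1.85) + (2.80×10⁻⁹)/(0.455) + (-8.79×10⁻⁹)/(1.68)] = -37.3 V.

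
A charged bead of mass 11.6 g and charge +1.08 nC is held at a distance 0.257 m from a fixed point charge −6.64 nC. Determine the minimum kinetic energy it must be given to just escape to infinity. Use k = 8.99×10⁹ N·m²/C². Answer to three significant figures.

2.51×10⁻⁷ J

To just escape, total mechanical energy must reach zero at infinity: ½mv²_min + U = 0, so ½mv²_min = −U = |kQq|/r.
|U| = |kQq|/r = (8.99×10⁹ N·m²/C²)(6.64×10⁻⁹)(1.08×10⁻⁹)/(0.257) = 2.51×10⁻⁷ J.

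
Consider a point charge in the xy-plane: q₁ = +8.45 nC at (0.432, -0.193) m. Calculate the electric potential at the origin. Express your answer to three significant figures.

Electric potential is a scalar, so the contributions from each charge add algebraically: V = Σ kqᵢ/rᵢ.
Distances from the field point to each charge: r₁ = 0.473 m.
V = k[(8.45×10⁻⁹)/(0.473)] = 161 V.

161 V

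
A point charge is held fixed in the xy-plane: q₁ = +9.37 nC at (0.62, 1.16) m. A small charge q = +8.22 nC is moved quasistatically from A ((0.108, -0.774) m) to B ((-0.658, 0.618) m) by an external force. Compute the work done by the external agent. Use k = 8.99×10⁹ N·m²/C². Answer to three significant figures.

For quasistatic motion the external work equals the change in potential energy: W_ext = qΔV = q(V_B − V_A).
At A: distance to the source charge is 2.00 m; V_A = kq₁/r = 42.1 V.
At B: distance to the source charge is 1.39 m; V_B = kq₁/r = 60.7 V.
ΔV = V_B − V_A = 18.6 V.
W_ext = qΔV = (8.22×10⁻⁹ C)(18.6 V) = 1.53×10⁻⁷ J.

1.53×10⁻⁷ J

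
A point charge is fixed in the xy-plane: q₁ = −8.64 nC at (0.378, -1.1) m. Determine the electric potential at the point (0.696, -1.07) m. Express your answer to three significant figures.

-243 V

Electric potential is a scalar, so the contributions from each charge add algebraically: V = Σ kqᵢ/rᵢ.
Distances from the field point to each charge: r₁ = 0.319 m.
V = k[(-8.64×10⁻⁹)/(0.319)] = -243 V.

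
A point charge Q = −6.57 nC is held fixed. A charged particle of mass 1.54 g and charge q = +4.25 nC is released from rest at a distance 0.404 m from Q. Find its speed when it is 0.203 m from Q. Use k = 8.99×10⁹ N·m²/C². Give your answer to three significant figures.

0.0283 m/s

Only the electrostatic force acts, so mechanical energy is conserved: ½mv² = U₁ − U₂ = kQq(1/r₁ − 1/r₂).
U₁ − U₂ = (8.99×10⁹ N·m²/C²)(-6.57×10⁻⁹ C)(4.25×10⁻⁹ C)(1/0.404 − 1/0.203) = 6.15×10⁻⁷ J.
v = √(2·6.15×10⁻⁷/1.54×10⁻³) = 0.0283 m/s.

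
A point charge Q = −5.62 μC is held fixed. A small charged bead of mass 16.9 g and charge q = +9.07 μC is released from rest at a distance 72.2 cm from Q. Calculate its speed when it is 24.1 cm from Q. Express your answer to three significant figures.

Only the electrostatic force acts, so mechanical energy is conserved: ½mv² = U₁ − U₂ = kQq(1/r₁ − 1/r₂).
U₁ − U₂ = (8.99×10⁹ N·m²/C²)(-5.62×10⁻⁶ C)(9.07×10⁻⁶ C)(1/0.722 − 1/0.241) = 1.27 J.
v = √(2·1.27/0.0169) = 12.2 m/s.

12.2 m/s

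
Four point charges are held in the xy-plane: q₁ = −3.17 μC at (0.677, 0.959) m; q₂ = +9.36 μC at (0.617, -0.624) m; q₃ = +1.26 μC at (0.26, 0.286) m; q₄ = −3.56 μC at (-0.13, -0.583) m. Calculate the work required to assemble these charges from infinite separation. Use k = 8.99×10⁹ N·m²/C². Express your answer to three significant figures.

The assembly work is the sum of pairwise potential energies, U = Σ_{i<j} kqᵢqⱼ/rᵢⱼ.
Pair separations: r₁₂ = 1.58 m, r₁₃ = 0.792 m, r₁₄ = 1.74 m, r₂₃ = 0.978 m, r₂₄ = 0.748 m, r₃₄ = 0.953 m.
Summing all 6 pair terms gives U = -0.490 J.

-0.490 J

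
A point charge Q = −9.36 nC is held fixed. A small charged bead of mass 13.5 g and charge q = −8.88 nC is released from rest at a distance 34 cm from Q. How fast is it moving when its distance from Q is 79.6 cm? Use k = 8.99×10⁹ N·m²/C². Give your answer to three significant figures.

Only the electrostatic force acts, so mechanical energy is conserved: ½mv² = U₁ − U₂ = kQq(1/r₁ − 1/r₂).
U₁ − U₂ = (8.99×10⁹ N·m²/C²)(-9.36×10⁻⁹ C)(-8.88×10⁻⁹ C)(1/0.340 − 1/0.796) = 1.26×10⁻⁶ J.
v = √(2·1.26×10⁻⁶/0.0135) = 0.0137 m/s.

0.0137 m/s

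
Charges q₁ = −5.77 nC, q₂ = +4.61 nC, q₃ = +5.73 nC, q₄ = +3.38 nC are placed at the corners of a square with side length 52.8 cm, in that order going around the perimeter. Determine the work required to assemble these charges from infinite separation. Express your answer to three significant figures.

The work to assemble the configuration equals its total potential energy, U = Σ kqᵢqⱼ/rᵢⱼ over all pairs.
The four side pairs have separation 0.528 m and the two diagonal pairs 0.747 m.
Summing all 6 pair terms gives U = -2.16×10⁻⁷ J.

-2.16×10⁻⁷ J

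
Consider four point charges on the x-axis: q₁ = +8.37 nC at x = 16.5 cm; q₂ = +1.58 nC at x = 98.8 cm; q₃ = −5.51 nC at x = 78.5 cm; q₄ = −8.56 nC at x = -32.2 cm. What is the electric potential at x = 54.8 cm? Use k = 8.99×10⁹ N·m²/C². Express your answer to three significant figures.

-68.7 V

Electric potential is a scalar, so the contributions from each charge add algebraically: V = Σ kqᵢ/rᵢ.
Distances from the field point to each charge: r₁ = 0.383 m, r₂ = 0.440 m, r₃ = 0.237 m, r₄ = 0.870 m.
V = k[(8.37×10⁻⁹)/(0.383) + (1.58×10⁻⁹)/(0.440) + (-5.51×10⁻⁹)/(0.237) + (-8.56×10⁻⁹)/(0.870)] = -68.7 V.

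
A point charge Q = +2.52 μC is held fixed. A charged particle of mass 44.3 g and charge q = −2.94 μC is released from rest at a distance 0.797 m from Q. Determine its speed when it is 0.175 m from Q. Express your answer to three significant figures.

3.66 m/s

Only the electrostatic force acts, so mechanical energy is conserved: ½mv² = U₁ − U₂ = kQq(1/r₁ − 1/r₂).
U₁ − U₂ = (8.99×10⁹ N·m²/C²)(2.52×10⁻⁶ C)(-2.94×10⁻⁶ C)(1/0.797 − 1/0.175) = 0.297 J.
v = √(2·0.297/0.0443) = 3.66 m/s.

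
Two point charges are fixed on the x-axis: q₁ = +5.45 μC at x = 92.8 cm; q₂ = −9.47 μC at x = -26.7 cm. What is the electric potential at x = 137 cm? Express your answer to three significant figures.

5.88×10⁴ V

The total potential is the scalar sum of each charge's contribution, V = Σ kqᵢ/rᵢ.
Distances from the field point to each charge: r₁ = 0.442 m, r₂ = 1.64 m.
V = k[(5.45×10⁻⁶)/(0.442) + (-9.47×10⁻⁶)/(1.64)] = 5.88×10⁴ V.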